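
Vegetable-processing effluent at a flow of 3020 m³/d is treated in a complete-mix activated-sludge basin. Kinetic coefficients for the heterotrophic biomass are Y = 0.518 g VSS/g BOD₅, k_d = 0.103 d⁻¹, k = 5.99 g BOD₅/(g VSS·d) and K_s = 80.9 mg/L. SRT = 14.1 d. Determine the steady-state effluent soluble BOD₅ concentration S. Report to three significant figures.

S ≈ 4.80 mg/L

Effluent substrate depends only on kinetics and SRT: S = K_s(1 + k_d θ_c) / [θ_c(Yk − k_d) − 1] = 80.9 × (1 + 0.103 × 14.1) / [14.1 × (0.518 × 5.99 − 0.103) − 1] = 198.4 / 41.30 = 4.804 mg/L.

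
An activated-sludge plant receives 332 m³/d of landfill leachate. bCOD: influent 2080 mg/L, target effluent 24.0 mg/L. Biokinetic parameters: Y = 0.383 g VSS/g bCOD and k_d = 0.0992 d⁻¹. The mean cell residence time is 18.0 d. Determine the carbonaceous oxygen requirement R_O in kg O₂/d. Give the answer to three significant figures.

R_O ≈ 549 kg O₂/d

The observed yield is Y_obs = Y/(1 + k_d·θ_c) = 0.383 / (1 + 0.0992 × 18.0) = 0.383 / 2.786 = 0.1375 g VSS per g bCOD removed.
Substrate removed = Q·(S₀ − S) = 332 m³/d × (2080 − 24.0) g/m³ = 6.83×10^5 g/d = 682.6 kg/d.
Net sludge production P_X = 0.1375 × 682.6 = 93.85 kg VSS/d.
R_O = Q·ΔS − 1.42 P_X = 682.6 − 133.3 = 549.3 kg O₂/d.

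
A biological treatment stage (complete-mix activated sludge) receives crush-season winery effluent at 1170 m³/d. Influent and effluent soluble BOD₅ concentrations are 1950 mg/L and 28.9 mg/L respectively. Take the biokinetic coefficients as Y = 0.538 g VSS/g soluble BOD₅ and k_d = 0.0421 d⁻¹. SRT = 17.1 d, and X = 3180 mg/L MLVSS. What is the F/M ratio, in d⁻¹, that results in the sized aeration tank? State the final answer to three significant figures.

F/M ≈ 0.190 d⁻¹

Rearranging the biomass balance for a CMAS with decay, V = Y·Q·ΔS·θ_c / [X·(1+k_d θ_c)] = 0.538 × 1170 × (1950 − 28.9) × 17.1 / [3180 × (1 + 0.0421 × 17.1)] = 2.07×10^7 / 5469 = 3781 m³.
F/M = applied load / biomass = Q·S₀/(V·X) = 1170 × 1950 / (3781 × 3180) = 0.1898 d⁻¹.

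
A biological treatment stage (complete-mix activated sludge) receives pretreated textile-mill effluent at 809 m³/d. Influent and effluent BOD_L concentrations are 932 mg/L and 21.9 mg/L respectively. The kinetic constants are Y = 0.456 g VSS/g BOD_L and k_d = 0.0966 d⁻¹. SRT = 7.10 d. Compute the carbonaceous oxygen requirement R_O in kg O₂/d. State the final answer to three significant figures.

R_O ≈ 453 kg O₂/d

Correct the yield for decay: Y_obs = Y/(1 + k_d θ_c) = 0.456 / (1 + 0.0966 × 7.10) = 0.456 / 1.686 = 0.2705.
Substrate removed = Q·(S₀ − S) = 809 m³/d × (932 − 21.9) g/m³ = 7.36×10^5 g/d = 736.3 kg/d.
P_X = Y_obs·Q·(S₀ − S) = 0.2705 × 736.3 = 199.2 kg VSS/d.
R_O = Q·ΔS − 1.42 P_X = 736.3 − 282.8 = 453.5 kg O₂/d.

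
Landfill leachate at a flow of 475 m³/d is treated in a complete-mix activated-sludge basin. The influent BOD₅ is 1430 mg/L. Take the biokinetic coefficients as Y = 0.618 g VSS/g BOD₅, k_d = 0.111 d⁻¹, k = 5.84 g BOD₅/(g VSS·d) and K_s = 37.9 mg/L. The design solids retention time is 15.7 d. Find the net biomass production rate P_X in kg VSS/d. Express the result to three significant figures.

P_X ≈ 153 kg VSS/d

From the Monod/SRT balance for a CMAS, S = K_s·(1+k_d θ_c)/[θ_c·(Y k − k_d) − 1] = 37.9 × (1 + 0.111 × 15.7) / [15.7 × (0.618 × 5.84 − 0.111) − 1] = 103.9 / 53.92 = 1.928 mg/L.
Y_obs = Y / (1 + k_d θ_c) = 0.618 / (1 + 0.111 × 15.7) = 0.618 / 2.743 = 0.2253.
Q·(S₀ − S) = 475 × (1430 − 1.93) × 10⁻³ = 678.3 kg/d removed.
So the net sludge growth is P_X = 0.2253 × 678.3 = 152.8 kg VSS/d.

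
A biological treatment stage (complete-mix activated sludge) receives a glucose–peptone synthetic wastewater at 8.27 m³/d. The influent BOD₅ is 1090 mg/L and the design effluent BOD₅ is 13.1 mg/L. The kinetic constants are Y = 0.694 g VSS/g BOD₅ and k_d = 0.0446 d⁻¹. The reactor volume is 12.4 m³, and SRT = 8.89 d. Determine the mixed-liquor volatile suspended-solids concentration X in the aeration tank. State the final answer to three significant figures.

Solving the biomass balance for X: X = Y Q (S₀−S) θ_c / [V (1+k_d θ_c)] = 0.694 × 8.27 × (1090 − 13.1) × 8.89 / [12.4 × (1 + 0.0446 × 8.89)] = 3173 mg/L.

X ≈ 3170 mg/L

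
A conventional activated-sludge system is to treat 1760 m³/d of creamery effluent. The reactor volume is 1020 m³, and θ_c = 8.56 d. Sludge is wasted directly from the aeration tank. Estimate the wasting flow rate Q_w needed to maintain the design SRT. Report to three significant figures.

Wasting from the aeration tank: Q_w = V / θ_c = 1020 / 8.56 = 119.2 m³/d.

Q_w ≈ 119 m³/d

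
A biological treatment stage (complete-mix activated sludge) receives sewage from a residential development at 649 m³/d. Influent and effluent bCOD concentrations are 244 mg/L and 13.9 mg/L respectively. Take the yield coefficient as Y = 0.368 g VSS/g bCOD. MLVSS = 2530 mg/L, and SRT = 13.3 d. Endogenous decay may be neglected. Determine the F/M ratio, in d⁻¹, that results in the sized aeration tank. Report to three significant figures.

F/M ≈ 0.217 d⁻¹

With k_d = 0 the design equation reduces to V = Y Q (S₀−S) θ_c / X = 0.368 × 649 × (244 − 13.9) × 13.3 / 2530 = 288.9 m³.
F/M = applied load / biomass = Q·S₀/(V·X) = 649 × 244 / (288.9 × 2530) = 0.2167 d⁻¹.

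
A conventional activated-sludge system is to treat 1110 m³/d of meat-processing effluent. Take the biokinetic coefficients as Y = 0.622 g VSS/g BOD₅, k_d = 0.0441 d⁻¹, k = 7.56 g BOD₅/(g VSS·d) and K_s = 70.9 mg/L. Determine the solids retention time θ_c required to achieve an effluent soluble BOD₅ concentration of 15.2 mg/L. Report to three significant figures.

θ_c ≈ 1.27 d

At the target effluent, Y k S/(K_s+S) = 0.622×7.56×15.2/86.10 = 0.8301 d⁻¹.
1/θ_c = 0.8301 − 0.0441 = 0.7860 d⁻¹, so θ_c = 1.272 d.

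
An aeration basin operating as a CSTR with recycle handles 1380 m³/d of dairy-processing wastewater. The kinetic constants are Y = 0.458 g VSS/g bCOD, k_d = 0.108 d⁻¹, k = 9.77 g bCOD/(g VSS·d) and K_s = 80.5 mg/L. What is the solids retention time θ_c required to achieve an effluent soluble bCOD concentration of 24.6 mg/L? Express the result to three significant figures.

At the target effluent, Y k S/(K_s+S) = 0.458×9.77×24.6/105.1 = 1.047 d⁻¹.
Then 1/θ_c = μ − k_d = 1.047 − 0.108 = 0.9394 d⁻¹, giving θ_c = 1.065 d.

θ_c ≈ 1.06 d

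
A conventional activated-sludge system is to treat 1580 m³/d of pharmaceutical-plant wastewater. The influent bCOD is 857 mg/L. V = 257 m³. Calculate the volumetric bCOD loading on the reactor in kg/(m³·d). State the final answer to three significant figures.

L_v = Q S₀ / V = 1580 × 857 × 10⁻³ / 257.0 = 5.269 kg/(m³·d).

L_v ≈ 5.27 kg bCOD/(m³·d)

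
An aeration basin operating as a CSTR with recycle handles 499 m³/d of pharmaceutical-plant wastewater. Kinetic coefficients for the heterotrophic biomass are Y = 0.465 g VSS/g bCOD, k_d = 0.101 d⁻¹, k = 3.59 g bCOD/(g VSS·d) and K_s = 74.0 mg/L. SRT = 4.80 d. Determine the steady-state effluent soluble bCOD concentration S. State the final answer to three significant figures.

Effluent substrate depends only on kinetics and SRT: S = K_s(1 + k_d θ_c) / [θ_c(Yk − k_d) − 1] = 74.0 × (1 + 0.101 × 4.80) / [4.80 × (0.465 × 3.59 − 0.101) − 1] = 109.9 / 6.528 = 16.83 mg/L.

S ≈ 16.8 mg/L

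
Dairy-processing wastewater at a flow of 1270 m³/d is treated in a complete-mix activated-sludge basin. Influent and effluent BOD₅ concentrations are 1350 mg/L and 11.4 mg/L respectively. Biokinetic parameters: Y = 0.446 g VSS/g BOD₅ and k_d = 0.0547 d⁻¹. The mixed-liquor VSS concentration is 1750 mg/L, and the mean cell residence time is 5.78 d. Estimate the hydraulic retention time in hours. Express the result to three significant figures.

τ ≈ 36.0 h

Rearranging the biomass balance for a CMAS with decay, V = Y·Q·ΔS·θ_c / [X·(1+k_d θ_c)] = 0.446 × 1270 × (1350 − 11.4) × 5.78 / [1750 × (1 + 0.0547 × 5.78)] = 4.38×10^6 / 2303 = 1903 m³.
HRT = V/Q = 1903 m³ / 1270 m³·d⁻¹ = 1.498 d × 24 = 35.96 h.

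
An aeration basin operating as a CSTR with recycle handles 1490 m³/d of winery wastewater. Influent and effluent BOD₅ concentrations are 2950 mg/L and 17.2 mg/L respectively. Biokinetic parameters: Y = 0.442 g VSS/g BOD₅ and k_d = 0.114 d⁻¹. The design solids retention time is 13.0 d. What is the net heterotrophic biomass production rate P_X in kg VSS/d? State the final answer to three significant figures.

P_X ≈ 778 kg VSS/d

Observed yield with endogenous decay: Y_obs = Y / (1 + k_d·θ_c) = 0.442 / (1 + 0.114 × 13.0) = 0.442 / 2.482 = 0.1781 g VSS/g BOD₅.
Substrate removed = Q·(S₀ − S) = 1490 m³/d × (2950 − 17.2) g/m³ = 4.37×10^6 g/d = 4370 kg/d.
Net biomass production P_X = Y_obs × Q·(S₀ − S) = 0.1781 × 4370 = 778.2 kg VSS/d.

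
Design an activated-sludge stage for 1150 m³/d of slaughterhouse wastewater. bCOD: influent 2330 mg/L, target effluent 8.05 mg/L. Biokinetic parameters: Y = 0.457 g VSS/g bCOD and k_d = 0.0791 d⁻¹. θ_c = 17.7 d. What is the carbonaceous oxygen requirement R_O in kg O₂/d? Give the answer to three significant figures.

The observed yield is Y_obs = Y/(1 + k_d·θ_c) = 0.457 / (1 + 0.0791 × 17.7) = 0.457 / 2.400 = 0.1904 g VSS per g bCOD removed.
ΔS = 2330 − 8.05 = 2322 mg/L, so the substrate removal rate is 1150 × 2322/1000 = 2670 kg bCOD/d.
Biomass synthesised: P_X = Y_obs × 2670 = 508.4 kg VSS/d.
R_O = Q·(S₀ − S) − 1.42·P_X = 2670 − 1.42 × 508.4 = 1948 kg O₂/d.

R_O ≈ 1950 kg O₂/d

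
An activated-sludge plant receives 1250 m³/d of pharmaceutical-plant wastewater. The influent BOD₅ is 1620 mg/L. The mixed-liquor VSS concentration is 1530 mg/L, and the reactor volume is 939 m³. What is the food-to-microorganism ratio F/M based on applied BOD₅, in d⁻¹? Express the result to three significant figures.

F/M = Q·S₀ / (V·X) = 1250 × 1620 / (939.0 × 1530) = 1.410 g BOD₅·(g VSS·d)⁻¹.

F/M ≈ 1.41 d⁻¹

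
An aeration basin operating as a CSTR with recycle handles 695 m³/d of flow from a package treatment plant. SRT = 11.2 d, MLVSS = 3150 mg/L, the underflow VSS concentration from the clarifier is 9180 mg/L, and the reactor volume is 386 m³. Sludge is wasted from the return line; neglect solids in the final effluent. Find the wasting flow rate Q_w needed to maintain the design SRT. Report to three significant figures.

Q_w ≈ 11.8 m³/d

θ_c = V·X/(Q_w·X_r) when wasting from the recycle, so Q_w = V·X/(θ_c·X_r) = 386.0 × 3150 / (11.2 × 9180) = 11.83 m³/d.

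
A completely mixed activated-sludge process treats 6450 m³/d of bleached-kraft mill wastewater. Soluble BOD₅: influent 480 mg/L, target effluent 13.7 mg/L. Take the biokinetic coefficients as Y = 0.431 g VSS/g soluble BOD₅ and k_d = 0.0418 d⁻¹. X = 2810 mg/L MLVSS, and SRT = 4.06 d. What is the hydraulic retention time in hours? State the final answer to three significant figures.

Rearranging the biomass balance for a CMAS with decay, V = Y·Q·ΔS·θ_c / [X·(1+k_d θ_c)] = 0.431 × 6450 × (480 − 13.7) × 4.06 / [2810 × (1 + 0.0418 × 4.06)] = 5.26×10^6 / 3287 = 1601 m³.
HRT = V/Q = 1601 m³ / 6450 m³·d⁻¹ = 0.2482 d × 24 = 5.958 h.

τ ≈ 5.96 h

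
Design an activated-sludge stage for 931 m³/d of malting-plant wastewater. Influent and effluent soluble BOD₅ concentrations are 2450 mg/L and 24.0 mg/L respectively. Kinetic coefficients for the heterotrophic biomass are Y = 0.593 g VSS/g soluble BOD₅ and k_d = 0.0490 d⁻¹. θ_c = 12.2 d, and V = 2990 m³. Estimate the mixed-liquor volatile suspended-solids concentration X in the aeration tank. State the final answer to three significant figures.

From V·X·(1 + k_d·θ_c) = Y·Q·(S₀ − S)·θ_c: X = 0.593 × 931 × (2450 − 24.0) × 12.2 / [2990 × (1 + 0.0490 × 12.2)] = 3420 mg/L.

X ≈ 3420 mg/L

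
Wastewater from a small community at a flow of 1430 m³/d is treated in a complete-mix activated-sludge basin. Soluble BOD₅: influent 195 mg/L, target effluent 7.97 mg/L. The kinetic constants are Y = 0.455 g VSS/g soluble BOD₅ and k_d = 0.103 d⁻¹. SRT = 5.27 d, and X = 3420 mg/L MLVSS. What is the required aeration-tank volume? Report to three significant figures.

From the SRT design equation V = Y Q (S₀−S) θ_c / [X (1 + k_d θ_c)] = 0.455 × 1430 × (195 − 7.97) × 5.27 / [3420 × (1 + 0.103 × 5.27)] = 6.41×10^5 / 5276 = 121.5 m³.

V ≈ 122 m³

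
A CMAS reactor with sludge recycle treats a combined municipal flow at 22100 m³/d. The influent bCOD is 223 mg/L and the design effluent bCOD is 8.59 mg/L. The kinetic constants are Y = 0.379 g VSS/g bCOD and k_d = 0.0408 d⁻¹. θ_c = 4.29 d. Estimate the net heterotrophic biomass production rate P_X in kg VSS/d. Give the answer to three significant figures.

Correct the yield for decay: Y_obs = Y/(1 + k_d θ_c) = 0.379 / (1 + 0.0408 × 4.29) = 0.379 / 1.175 = 0.3225.
Substrate removed = Q·(S₀ − S) = 22100 m³/d × (223 − 8.59) g/m³ = 4.74×10^6 g/d = 4738 kg/d.
P_X = Y_obs · Q(S₀ − S) = 0.3225 × 4738 = 1528 kg VSS/d.

P_X ≈ 1530 kg VSS/d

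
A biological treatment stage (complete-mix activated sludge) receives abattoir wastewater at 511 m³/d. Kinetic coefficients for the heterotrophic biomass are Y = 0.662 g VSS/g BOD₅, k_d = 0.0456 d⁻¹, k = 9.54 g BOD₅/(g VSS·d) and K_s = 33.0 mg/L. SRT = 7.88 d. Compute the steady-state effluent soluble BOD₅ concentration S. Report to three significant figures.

From the Monod/SRT balance for a CMAS, S = K_s·(1+k_d θ_c)/[θ_c·(Y k − k_d) − 1] = 33.0 × (1 + 0.0456 × 7.88) / [7.88 × (0.662 × 9.54 − 0.0456) − 1] = 44.86 / 48.41 = 0.9267 mg/L.

S ≈ 0.927 mg/L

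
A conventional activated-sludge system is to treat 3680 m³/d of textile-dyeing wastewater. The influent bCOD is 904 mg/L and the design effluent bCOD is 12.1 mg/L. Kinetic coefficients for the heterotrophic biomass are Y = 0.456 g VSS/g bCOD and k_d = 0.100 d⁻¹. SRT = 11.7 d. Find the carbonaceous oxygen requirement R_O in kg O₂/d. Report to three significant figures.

R_O ≈ 2300 kg O₂/d

Y_obs = Y / (1 + k_d θ_c) = 0.456 / (1 + 0.100 × 11.7) = 0.456 / 2.170 = 0.2101.
ΔS = 904 − 12.1 = 891.9 mg/L, so the substrate removal rate is 3680 × 891.9/1000 = 3282 kg bCOD/d.
P_X = Y_obs·Q·(S₀ − S) = 0.2101 × 3282 = 689.7 kg VSS/d.
R_O = Q·(S₀ − S) − 1.42·P_X = 3282 − 1.42 × 689.7 = 2303 kg O₂/d.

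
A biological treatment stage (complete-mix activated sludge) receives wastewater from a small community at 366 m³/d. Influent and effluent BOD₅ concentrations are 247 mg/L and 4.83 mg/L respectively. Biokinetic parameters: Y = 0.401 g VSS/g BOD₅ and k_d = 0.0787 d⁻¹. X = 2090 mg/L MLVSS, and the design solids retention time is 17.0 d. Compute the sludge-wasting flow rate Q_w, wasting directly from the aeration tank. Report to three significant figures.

Rearranging the biomass balance for a CMAS with decay, V = Y·Q·ΔS·θ_c / [X·(1+k_d θ_c)] = 0.401 × 366 × (247 − 4.83) × 17.0 / [2090 × (1 + 0.0787 × 17.0)] = 6.04×10^5 / 4886 = 123.7 m³.
For wasting at MLVSS concentration, Q_w = V/θ_c = 123.7/17.0 = 7.274 m³/d.

Q_w ≈ 7.27 m³/d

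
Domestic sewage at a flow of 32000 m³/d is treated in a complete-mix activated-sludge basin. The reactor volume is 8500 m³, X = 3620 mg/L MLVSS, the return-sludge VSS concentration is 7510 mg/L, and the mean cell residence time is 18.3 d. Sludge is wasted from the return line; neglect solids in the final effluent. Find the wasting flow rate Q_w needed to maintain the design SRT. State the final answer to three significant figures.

Q_w ≈ 224 m³/d

θ_c = V·X/(Q_w·X_r) when wasting from the recycle, so Q_w = V·X/(θ_c·X_r) = 8500 × 3620 / (18.3 × 7510) = 223.9 m³/d.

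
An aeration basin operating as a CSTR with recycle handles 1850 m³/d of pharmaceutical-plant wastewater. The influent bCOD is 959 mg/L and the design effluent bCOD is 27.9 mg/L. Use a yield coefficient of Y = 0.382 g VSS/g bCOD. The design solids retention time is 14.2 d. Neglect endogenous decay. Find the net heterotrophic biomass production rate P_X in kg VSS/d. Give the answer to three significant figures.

P_X ≈ 658 kg VSS/d

Since k_d ≈ 0, Y_obs = Y = 0.382 g VSS/g bCOD.
Mass of bCOD removed per day: Q(S₀ − S) = 1850 × 931.1 g/m³ = 1723 kg/d.
So the net sludge growth is P_X = 0.3820 × 1723 = 658.0 kg VSS/d.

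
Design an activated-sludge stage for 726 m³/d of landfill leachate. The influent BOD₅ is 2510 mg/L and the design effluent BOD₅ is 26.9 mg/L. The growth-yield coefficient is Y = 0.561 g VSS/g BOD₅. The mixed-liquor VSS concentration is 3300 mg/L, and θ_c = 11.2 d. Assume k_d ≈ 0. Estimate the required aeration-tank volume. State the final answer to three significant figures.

Biomass mass balance (decay neglected): V·X = Y·Q·(S₀ − S)·θ_c, so V = 0.561 × 726 × (2510 − 26.9) × 11.2 / 3300 = 3432 m³.

V ≈ 3430 m³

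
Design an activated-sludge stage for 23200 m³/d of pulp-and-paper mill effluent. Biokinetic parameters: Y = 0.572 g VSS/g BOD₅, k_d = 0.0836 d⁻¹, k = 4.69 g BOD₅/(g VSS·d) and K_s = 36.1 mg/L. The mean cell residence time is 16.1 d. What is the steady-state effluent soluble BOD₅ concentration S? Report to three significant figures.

S ≈ 2.07 mg/L

Effluent substrate depends only on kinetics and SRT: S = K_s(1 + k_d θ_c) / [θ_c(Yk − k_d) − 1] = 36.1 × (1 + 0.0836 × 16.1) / [16.1 × (0.572 × 4.69 − 0.0836) − 1] = 84.69 / 40.85 = 2.073 mg/L.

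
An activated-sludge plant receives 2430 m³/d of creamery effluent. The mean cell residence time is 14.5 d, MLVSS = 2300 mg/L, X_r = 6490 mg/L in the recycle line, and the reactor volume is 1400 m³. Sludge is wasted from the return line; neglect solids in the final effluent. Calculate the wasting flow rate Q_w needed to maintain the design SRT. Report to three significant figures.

Wasting from the return line (neglecting effluent solids): Q_w = V·X / (θ_c·X_r) = 1400 × 2300 / (14.5 × 6490) = 34.22 m³/d.

Q_w ≈ 34.2 m³/d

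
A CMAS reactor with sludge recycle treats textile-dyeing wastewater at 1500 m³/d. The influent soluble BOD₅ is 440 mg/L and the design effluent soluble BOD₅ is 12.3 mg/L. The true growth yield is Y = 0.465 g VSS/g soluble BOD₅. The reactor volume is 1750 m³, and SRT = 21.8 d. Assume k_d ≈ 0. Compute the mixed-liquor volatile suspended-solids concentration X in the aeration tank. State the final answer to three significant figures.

Without decay, X = Y Q (S₀−S) θ_c / V = 0.465 × 1500 × (440 − 12.3) × 21.8 / 1750 = 3716 mg/L.

X ≈ 3720 mg/L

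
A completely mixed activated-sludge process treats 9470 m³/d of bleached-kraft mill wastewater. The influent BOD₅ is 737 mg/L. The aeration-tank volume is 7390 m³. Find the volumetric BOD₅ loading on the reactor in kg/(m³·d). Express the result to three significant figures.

L_v ≈ 0.944 kg BOD₅/(m³·d)

Applied BOD₅ load per unit volume = Q·S₀/V = (9470 × 737/1000)/7390 = 0.9444 kg BOD₅·m⁻³·d⁻¹.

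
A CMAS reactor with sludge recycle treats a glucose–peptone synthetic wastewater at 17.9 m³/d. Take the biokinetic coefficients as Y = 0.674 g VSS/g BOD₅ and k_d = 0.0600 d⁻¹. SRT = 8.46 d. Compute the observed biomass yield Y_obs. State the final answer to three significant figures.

Observed yield with endogenous decay: Y_obs = Y / (1 + k_d·θ_c) = 0.674 / (1 + 0.0600 × 8.46) = 0.674 / 1.508 = 0.4471 g VSS/g BOD₅.

Y_obs ≈ 0.447 g VSS/g BOD₅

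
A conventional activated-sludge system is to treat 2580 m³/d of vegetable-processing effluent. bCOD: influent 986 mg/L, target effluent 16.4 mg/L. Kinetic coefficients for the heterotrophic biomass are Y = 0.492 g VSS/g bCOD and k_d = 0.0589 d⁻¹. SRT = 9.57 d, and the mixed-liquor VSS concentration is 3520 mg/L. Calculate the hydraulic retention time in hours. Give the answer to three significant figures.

τ ≈ 19.9 h

Steady-state biomass mass balance: V·X·(1 + k_d·θ_c) = Y·Q·(S₀ − S)·θ_c, so V = 0.492 × 2580 × (986 − 16.4) × 9.57 / [3520 × (1 + 0.0589 × 9.57)] = 1.18×10^7 / 5504 = 2140 m³.
Hydraulic retention time τ = V/Q = 2140 / 2580 = 0.8294 d = 19.91 h.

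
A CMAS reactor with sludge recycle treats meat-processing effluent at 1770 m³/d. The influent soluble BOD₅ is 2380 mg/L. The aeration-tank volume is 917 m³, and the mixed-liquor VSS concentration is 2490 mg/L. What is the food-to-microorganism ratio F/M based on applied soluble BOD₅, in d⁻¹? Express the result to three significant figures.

F/M ≈ 1.84 d⁻¹

Food-to-microorganism ratio F/M = Q S₀ / (V X) = 1770 × 2380 / (917.0 × 2490) = 1.845 d⁻¹.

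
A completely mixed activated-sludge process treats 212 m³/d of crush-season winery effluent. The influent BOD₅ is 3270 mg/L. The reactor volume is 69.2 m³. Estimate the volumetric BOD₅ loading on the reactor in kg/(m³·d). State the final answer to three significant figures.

L_v ≈ 10.0 kg BOD₅/(m³·d)

Volumetric loading L_v = Q·S₀ / V = 212 × 3270 g/m³ / 69.20 m³ = 10018 g/(m³·d) = 10.02 kg BOD₅/(m³·d).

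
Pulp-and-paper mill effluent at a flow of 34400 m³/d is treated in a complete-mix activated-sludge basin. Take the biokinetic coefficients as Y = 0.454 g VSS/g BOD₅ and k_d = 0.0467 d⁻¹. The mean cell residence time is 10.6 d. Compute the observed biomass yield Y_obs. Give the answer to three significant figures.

Observed yield with endogenous decay: Y_obs = Y / (1 + k_d·θ_c) = 0.454 / (1 + 0.0467 × 10.6) = 0.454 / 1.495 = 0.3037 g VSS/g BOD₅.

Y_obs ≈ 0.304 g VSS/g BOD₅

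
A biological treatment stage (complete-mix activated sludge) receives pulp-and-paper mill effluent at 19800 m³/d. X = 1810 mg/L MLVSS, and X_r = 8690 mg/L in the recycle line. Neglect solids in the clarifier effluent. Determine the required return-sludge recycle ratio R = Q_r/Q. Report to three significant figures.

R = Q_r/Q = X/(X_r − X) = 1810 / (8690 − 1810) = 0.2631.

R ≈ 0.263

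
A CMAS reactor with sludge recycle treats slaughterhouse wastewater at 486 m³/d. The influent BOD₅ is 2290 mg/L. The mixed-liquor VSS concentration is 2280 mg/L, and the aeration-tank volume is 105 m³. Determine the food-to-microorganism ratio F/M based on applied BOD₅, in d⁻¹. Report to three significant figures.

Food-to-microorganism ratio F/M = Q S₀ / (V X) = 486 × 2290 / (105.0 × 2280) = 4.649 d⁻¹.

F/M ≈ 4.65 d⁻¹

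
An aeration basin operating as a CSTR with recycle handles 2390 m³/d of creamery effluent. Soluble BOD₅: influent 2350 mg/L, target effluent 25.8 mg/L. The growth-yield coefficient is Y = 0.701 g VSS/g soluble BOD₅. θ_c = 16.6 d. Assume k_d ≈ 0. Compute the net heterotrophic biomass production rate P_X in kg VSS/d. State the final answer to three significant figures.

P_X ≈ 3890 kg VSS/d

No decay correction is needed, so Y_obs = Y = 0.701.
Q·(S₀ − S) = 2390 × (2350 − 25.8) × 10⁻³ = 5555 kg/d removed.
Net biomass production P_X = Y_obs × Q·(S₀ − S) = 0.7010 × 5555 = 3894 kg VSS/d.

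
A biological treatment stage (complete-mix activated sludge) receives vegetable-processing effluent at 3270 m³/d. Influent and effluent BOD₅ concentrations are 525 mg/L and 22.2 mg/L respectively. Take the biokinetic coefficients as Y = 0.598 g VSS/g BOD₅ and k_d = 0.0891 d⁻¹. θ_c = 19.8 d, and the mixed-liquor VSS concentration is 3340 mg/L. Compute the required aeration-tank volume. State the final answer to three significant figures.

V ≈ 2110 m³

Rearranging the biomass balance for a CMAS with decay, V = Y·Q·ΔS·θ_c / [X·(1+k_d θ_c)] = 0.598 × 3270 × (525 − 22.2) × 19.8 / [3340 × (1 + 0.0891 × 19.8)] = 1.95×10^7 / 9232 = 2109 m³.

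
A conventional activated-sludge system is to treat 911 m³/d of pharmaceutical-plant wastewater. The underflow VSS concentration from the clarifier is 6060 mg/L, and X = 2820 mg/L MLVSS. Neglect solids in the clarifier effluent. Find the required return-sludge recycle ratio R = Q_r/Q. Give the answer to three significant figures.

R ≈ 0.870

R = Q_r/Q = X/(X_r − X) = 2820 / (6060 − 2820) = 0.8704.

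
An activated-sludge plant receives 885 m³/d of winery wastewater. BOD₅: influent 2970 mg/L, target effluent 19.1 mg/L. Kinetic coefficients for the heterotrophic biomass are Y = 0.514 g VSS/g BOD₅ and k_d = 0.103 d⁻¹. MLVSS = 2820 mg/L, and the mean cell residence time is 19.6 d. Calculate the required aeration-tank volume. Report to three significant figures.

V ≈ 3090 m³

Steady-state biomass mass balance: V·X·(1 + k_d·θ_c) = Y·Q·(S₀ − S)·θ_c, so V = 0.514 × 885 × (2970 − 19.1) × 19.6 / [2820 × (1 + 0.103 × 19.6)] = 2.63×10^7 / 8513 = 3091 m³.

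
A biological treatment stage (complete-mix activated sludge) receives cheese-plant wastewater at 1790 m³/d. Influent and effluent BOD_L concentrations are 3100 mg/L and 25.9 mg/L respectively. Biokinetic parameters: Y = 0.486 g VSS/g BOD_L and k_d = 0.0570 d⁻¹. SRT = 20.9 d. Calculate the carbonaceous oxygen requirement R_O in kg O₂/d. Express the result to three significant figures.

Correct the yield for decay: Y_obs = Y/(1 + k_d θ_c) = 0.486 / (1 + 0.0570 × 20.9) = 0.486 / 2.191 = 0.2218.
ΔS = 3100 − 25.9 = 3074 mg/L, so the substrate removal rate is 1790 × 3074/1000 = 5503 kg BOD_L/d.
P_X = Y_obs·Q·(S₀ − S) = 0.2218 × 5503 = 1220 kg VSS/d.
R_O = Q·ΔS − 1.42 P_X = 5503 − 1733 = 3770 kg O₂/d.

R_O ≈ 3770 kg O₂/d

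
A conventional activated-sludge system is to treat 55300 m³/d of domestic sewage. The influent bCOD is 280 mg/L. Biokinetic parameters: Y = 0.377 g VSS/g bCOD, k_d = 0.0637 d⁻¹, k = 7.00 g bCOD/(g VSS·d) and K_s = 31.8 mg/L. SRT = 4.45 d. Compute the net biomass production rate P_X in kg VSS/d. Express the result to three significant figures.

For a completely mixed reactor with recycle the Lawrence–McCarty relation gives S = K_s·(1 + k_d·θ_c) / [θ_c·(Y·k − k_d) − 1] = 31.8 × (1 + 0.0637 × 4.45) / [4.45 × (0.377 × 7.00 − 0.0637) − 1] = 40.81 / 10.46 = 3.902 mg/L.
The observed yield is Y_obs = Y/(1 + k_d·θ_c) = 0.377 / (1 + 0.0637 × 4.45) = 0.377 / 1.283 = 0.2937 g VSS per g bCOD removed.
Q·(S₀ − S) = 55300 × (280 − 3.90) × 10⁻³ = 15268 kg/d removed.
So the net sludge growth is P_X = 0.2937 × 15268 = 4485 kg VSS/d.

P_X ≈ 4480 kg VSS/d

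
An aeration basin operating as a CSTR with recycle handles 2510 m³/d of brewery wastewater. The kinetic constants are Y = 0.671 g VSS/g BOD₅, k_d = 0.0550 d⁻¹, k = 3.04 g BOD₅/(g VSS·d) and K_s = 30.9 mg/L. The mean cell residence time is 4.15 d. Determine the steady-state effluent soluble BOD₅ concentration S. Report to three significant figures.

S ≈ 5.24 mg/L

For a completely mixed reactor with recycle the Lawrence–McCarty relation gives S = K_s·(1 + k_d·θ_c) / [θ_c·(Y·k − k_d) − 1] = 30.9 × (1 + 0.0550 × 4.15) / [4.15 × (0.671 × 3.04 − 0.0550) − 1] = 37.95 / 7.237 = 5.244 mg/L.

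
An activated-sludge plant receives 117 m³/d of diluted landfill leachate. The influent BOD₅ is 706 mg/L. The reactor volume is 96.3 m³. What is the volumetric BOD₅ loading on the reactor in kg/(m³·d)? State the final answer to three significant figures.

L_v ≈ 0.858 kg BOD₅/(m³·d)

L_v = Q S₀ / V = 117 × 706 × 10⁻³ / 96.30 = 0.8578 kg/(m³·d).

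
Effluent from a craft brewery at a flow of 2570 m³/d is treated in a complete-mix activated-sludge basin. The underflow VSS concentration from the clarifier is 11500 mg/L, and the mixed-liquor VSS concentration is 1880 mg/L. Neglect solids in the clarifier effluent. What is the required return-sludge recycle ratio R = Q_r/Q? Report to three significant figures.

Mass balance around the secondary clarifier (neglecting effluent solids): R = X / (X_r − X) = 1880 / (11500 − 1880) = 0.1954.

R ≈ 0.195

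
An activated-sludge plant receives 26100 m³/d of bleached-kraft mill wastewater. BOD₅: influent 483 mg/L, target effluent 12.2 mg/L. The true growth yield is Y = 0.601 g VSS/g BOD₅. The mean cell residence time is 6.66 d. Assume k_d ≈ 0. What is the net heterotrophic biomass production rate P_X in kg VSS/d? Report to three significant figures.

No decay correction is needed, so Y_obs = Y = 0.601.
Mass of BOD₅ removed per day: Q(S₀ − S) = 26100 × 470.8 g/m³ = 12288 kg/d.
Biomass produced: P_X = Y_obs·Q·ΔS = 0.6010 × 12288 ≈ 7385 kg VSS/d.

P_X ≈ 7390 kg VSS/d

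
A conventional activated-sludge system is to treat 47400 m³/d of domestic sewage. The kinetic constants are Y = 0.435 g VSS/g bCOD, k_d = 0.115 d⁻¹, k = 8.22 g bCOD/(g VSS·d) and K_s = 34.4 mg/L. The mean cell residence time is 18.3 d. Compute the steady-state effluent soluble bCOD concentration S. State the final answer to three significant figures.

From the Monod/SRT balance for a CMAS, S = K_s·(1+k_d θ_c)/[θ_c·(Y k − k_d) − 1] = 34.4 × (1 + 0.115 × 18.3) / [18.3 × (0.435 × 8.22 − 0.115) − 1] = 106.8 / 62.33 = 1.713 mg/L.

S ≈ 1.71 mg/L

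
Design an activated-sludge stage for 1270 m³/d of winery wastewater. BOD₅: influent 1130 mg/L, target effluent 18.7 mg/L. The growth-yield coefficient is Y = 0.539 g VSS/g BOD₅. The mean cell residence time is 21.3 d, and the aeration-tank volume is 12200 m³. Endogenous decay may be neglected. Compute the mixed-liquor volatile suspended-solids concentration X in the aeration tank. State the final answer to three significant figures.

X ≈ 1330 mg/L

X = Y·Q·ΔS·θ_c / V = 0.539 × 1270 × (1130 − 18.7) × 21.3 / 12200 = 1328 mg/L.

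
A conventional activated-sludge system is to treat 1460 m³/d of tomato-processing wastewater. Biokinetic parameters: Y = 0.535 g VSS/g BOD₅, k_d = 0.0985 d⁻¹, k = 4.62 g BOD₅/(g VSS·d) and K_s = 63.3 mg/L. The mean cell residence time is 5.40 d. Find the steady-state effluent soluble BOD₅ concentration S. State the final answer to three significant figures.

S ≈ 8.21 mg/L

From the Monod/SRT balance for a CMAS, S = K_s·(1+k_d θ_c)/[θ_c·(Y k − k_d) − 1] = 63.3 × (1 + 0.0985 × 5.40) / [5.40 × (0.535 × 4.62 − 0.0985) − 1] = 96.97 / 11.82 = 8.207 mg/L.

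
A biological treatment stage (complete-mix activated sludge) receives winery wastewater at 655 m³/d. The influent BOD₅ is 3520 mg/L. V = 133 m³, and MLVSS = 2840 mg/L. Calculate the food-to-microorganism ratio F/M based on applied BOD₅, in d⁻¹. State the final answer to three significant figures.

F/M ≈ 6.10 d⁻¹

F/M = Q·S₀ / (V·X) = 655 × 3520 / (133.0 × 2840) = 6.104 g BOD₅·(g VSS·d)⁻¹.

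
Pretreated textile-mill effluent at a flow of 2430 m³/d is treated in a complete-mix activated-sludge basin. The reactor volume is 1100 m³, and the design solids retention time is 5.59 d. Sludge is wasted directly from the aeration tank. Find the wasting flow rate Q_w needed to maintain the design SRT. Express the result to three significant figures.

Q_w ≈ 197 m³/d

Wasting from the aeration tank: Q_w = V / θ_c = 1100 / 5.59 = 196.8 m³/d.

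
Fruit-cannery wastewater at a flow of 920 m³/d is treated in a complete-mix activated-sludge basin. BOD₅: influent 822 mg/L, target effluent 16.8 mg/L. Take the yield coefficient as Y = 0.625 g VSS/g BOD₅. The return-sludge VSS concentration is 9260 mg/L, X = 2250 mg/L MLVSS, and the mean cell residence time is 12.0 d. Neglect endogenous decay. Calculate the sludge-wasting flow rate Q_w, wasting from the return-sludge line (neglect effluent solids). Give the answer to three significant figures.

Q_w ≈ 50.0 m³/d

With k_d = 0 the design equation reduces to V = Y Q (S₀−S) θ_c / X = 0.625 × 920 × (822 − 16.8) × 12.0 / 2250 = 2469 m³.
Q_w = (V·X)/(θ_c X_r) = 2469 × 2250 / (12.0 × 9260) = 50.00 m³/d.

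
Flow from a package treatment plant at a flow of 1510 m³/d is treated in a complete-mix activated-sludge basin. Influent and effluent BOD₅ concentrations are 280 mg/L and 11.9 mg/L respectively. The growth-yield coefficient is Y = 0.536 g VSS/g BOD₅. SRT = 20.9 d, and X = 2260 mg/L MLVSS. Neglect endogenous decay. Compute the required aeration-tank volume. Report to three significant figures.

V ≈ 2010 m³

V·X = Y·Q·ΔS·θ_c gives V = 0.536 × 1510 × (280 − 11.9) × 20.9 / 2260 = 2007 m³.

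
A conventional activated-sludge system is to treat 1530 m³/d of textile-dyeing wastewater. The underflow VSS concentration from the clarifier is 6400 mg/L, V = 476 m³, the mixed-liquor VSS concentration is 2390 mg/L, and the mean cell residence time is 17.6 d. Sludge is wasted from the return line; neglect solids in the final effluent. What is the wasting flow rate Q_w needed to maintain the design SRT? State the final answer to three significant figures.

Q_w ≈ 10.1 m³/d

Q_w = (V·X)/(θ_c X_r) = 476.0 × 2390 / (17.6 × 6400) = 10.10 m³/d.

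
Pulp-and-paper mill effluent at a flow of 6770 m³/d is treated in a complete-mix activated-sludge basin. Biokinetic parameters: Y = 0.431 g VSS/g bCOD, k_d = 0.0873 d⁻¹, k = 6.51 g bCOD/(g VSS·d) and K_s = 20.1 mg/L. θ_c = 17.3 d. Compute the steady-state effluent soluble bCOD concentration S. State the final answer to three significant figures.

S ≈ 1.10 mg/L

From the Monod/SRT balance for a CMAS, S = K_s·(1+k_d θ_c)/[θ_c·(Y k − k_d) − 1] = 20.1 × (1 + 0.0873 × 17.3) / [17.3 × (0.431 × 6.51 − 0.0873) − 1] = 50.46 / 46.03 = 1.096 mg/L.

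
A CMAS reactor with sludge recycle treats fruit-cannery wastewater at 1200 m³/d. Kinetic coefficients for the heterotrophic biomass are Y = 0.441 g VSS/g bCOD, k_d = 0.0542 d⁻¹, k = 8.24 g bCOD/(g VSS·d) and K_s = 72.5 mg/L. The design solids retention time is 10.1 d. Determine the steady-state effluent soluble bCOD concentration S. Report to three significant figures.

S ≈ 3.19 mg/L

Effluent substrate depends only on kinetics and SRT: S = K_s(1 + k_d θ_c) / [θ_c(Yk − k_d) − 1] = 72.5 × (1 + 0.0542 × 10.1) / [10.1 × (0.441 × 8.24 − 0.0542) − 1] = 112.2 / 35.15 = 3.191 mg/L.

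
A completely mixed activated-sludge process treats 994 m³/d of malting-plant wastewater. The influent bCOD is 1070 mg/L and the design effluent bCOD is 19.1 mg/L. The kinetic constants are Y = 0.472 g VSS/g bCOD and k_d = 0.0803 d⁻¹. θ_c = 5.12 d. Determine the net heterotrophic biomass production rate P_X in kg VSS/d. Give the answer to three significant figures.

P_X ≈ 349 kg VSS/d

Observed yield with endogenous decay: Y_obs = Y / (1 + k_d·θ_c) = 0.472 / (1 + 0.0803 × 5.12) = 0.472 / 1.411 = 0.3345 g VSS/g bCOD.
Mass of bCOD removed per day: Q(S₀ − S) = 994 × 1051 g/m³ = 1045 kg/d.
Net biomass production P_X = Y_obs × Q·(S₀ − S) = 0.3345 × 1045 = 349.4 kg VSS/d.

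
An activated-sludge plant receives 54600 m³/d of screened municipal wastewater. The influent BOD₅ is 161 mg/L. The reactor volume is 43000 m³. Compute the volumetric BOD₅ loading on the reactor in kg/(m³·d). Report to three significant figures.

L_v = Q S₀ / V = 54600 × 161 × 10⁻³ / 43000 = 0.2044 kg/(m³·d).

L_v ≈ 0.204 kg BOD₅/(m³·d)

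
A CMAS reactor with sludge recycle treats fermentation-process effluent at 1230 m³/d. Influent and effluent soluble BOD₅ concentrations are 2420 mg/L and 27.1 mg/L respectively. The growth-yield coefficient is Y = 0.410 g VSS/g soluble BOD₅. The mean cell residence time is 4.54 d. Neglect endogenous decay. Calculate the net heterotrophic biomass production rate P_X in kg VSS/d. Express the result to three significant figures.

With endogenous decay neglected, the observed yield equals the true yield: Y_obs = Y = 0.410 g VSS/g soluble BOD₅.
Substrate removed = Q·(S₀ − S) = 1230 m³/d × (2420 − 27.1) g/m³ = 2.94×10^6 g/d = 2943 kg/d.
Net biomass production P_X = Y_obs × Q·(S₀ − S) = 0.4100 × 2943 = 1207 kg VSS/d.

P_X ≈ 1210 kg VSS/d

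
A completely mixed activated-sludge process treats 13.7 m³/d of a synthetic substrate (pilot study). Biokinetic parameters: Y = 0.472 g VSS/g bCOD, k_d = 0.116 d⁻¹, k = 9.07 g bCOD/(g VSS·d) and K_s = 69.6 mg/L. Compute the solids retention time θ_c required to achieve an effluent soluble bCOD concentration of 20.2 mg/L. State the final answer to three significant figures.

θ_c ≈ 1.18 d

From 1/θ_c = Y·k·S/(K_s + S) − k_d: Y·k·S/(K_s+S) = 0.472 × 9.07 × 20.2 / (69.6 + 20.2) = 0.9630 d⁻¹.
Then 1/θ_c = μ − k_d = 0.9630 − 0.116 = 0.8470 d⁻¹, giving θ_c = 1.181 d.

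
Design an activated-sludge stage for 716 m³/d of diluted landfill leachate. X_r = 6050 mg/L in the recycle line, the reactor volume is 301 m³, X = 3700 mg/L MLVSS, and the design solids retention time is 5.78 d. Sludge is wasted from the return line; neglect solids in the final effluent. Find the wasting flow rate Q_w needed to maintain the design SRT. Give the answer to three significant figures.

Q_w ≈ 31.8 m³/d

Wasting from the return line (neglecting effluent solids): Q_w = V·X / (θ_c·X_r) = 301.0 × 3700 / (5.78 × 6050) = 31.85 m³/d.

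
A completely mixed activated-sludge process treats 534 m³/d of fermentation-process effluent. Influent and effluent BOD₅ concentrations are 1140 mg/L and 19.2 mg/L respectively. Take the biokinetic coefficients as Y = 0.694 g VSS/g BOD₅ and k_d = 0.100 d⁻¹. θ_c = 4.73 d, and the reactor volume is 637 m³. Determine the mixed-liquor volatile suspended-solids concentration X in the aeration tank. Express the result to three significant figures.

X ≈ 2090 mg/L

From V·X·(1 + k_d·θ_c) = Y·Q·(S₀ − S)·θ_c: X = 0.694 × 534 × (1140 − 19.2) × 4.73 / [637 × (1 + 0.100 × 4.73)] = 2094 mg/L.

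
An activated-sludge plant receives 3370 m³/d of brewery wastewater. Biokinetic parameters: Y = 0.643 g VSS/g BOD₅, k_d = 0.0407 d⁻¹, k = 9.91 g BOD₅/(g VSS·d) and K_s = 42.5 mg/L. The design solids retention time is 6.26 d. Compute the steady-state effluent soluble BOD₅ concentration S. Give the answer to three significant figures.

S ≈ 1.38 mg/L

For a completely mixed reactor with recycle the Lawrence–McCarty relation gives S = K_s·(1 + k_d·θ_c) / [θ_c·(Y·k − k_d) − 1] = 42.5 × (1 + 0.0407 × 6.26) / [6.26 × (0.643 × 9.91 − 0.0407) − 1] = 53.33 / 38.63 = 1.380 mg/L.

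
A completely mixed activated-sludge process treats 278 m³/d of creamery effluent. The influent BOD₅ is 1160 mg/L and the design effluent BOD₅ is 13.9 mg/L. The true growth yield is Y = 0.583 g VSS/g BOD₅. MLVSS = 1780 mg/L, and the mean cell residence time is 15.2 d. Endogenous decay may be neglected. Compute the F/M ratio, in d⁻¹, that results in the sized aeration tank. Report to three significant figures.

With k_d = 0 the design equation reduces to V = Y Q (S₀−S) θ_c / X = 0.583 × 278 × (1160 − 13.9) × 15.2 / 1780 = 1586 m³.
F/M = Q·S₀ / (V·X) = 278 × 1160 / (1586 × 1780) = 0.1142 g BOD₅·(g VSS·d)⁻¹.

F/M ≈ 0.114 d⁻¹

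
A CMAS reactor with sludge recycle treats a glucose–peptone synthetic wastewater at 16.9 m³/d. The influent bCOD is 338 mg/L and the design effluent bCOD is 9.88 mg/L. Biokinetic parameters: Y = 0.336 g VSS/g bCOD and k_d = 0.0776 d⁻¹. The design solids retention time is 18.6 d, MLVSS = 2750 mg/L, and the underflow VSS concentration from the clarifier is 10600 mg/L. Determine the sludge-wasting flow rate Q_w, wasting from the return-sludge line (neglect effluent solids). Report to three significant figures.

Q_w ≈ 0.0719 m³/d

Rearranging the biomass balance for a CMAS with decay, V = Y·Q·ΔS·θ_c / [X·(1+k_d θ_c)] = 0.336 × 16.9 × (338 − 9.88) × 18.6 / [2750 × (1 + 0.0776 × 18.6)] = 3.47×10^4 / 6719 = 5.158 m³.
Q_w = (V·X)/(θ_c X_r) = 5.158 × 2750 / (18.6 × 10600) = 0.07194 m³/d.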